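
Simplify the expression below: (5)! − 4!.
96

(5)! − 4! = (5)·4! − 4! = (5−1)·4! = 4·4! = 96.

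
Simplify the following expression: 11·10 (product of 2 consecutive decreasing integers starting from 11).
110

Explanation: This is P(11,2) = 11!/(9)! = 110.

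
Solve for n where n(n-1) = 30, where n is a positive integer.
6

Reasoning: n² − n − 30 = 0, so n = (1 ± √(1 + 4·30))/2 = (1 ± √121)/2 = (1 ± 11)/2, i.e. n = 6 or n = -5. Taking the positive root, n = 6 (check: 6×5 = 30).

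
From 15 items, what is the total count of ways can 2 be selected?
105

C(15,2) = 15! / (2! × (15-2)!)
         = 15! / (2! × 13!)
         = 105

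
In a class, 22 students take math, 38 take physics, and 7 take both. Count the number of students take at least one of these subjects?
53

|A∪B| = |A|+|B|-|A∩B| = 22+38-7 = 53.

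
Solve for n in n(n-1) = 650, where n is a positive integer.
26

Solution: n² − n − 650 = 0, so n = (1 ± √(1 + 4·650))/2 = (1 ± √2,601)/2 = (1 ± 51)/2, i.e. n = 26 or n = -25. Taking the positive root, n = 26 (check: 26×25 = 650).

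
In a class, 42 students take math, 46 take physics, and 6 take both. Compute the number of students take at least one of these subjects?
82
|A∪B| = |A|+|B|-|A∩B| = 42+46-6 = 82.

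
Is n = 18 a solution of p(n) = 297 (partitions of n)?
Pentagonal recurrence p(n) = p(n−1) + p(n−2) − p(n−5) − p(n−7) + …: p(18) = p(17) + p(16) − p(13) − p(11) + p(6) + p(3) = 297 + 231 − 101 − 56 + 11 + 3 = 385, which does not equal 297.
Final answer: No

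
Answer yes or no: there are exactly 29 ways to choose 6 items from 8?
No

Reasoning: C(8,6) = 28 ≠ 29.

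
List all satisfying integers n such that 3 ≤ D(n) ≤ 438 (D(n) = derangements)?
4, 5, 6

Working:
Using D(n) = (n−1)[D(n−1) + D(n−2)] with D(1)=0, D(2)=1: D(3)=2; D(4)=9; D(5)=44; D(6)=265; D(7)=1,854. So valid n = 4, 5, 6.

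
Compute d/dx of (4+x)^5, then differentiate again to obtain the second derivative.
20(4+x)^3

Reasoning: First derivative: 5(4+x)^{4}. Second derivative: 5·4·(4+x)^{3} = 20(4+x)^{3}.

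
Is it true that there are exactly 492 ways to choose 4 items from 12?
C(12,4) = 495 ≠ 492.
Final answer: False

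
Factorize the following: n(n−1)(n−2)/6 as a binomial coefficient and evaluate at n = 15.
C(n,3); C(15,3) = 455

Working:
n(n−1)(n−2)/6 = n!/(3!(n−3)!) = C(n,3). At n = 15: C(15,3) = 455.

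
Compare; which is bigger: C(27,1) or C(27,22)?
C(27,1)=27, C(27,22)=80,730.

Answer: C(27,22)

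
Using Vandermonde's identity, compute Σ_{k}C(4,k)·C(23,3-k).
2,925

Working:
= C(4+23,3) = C(27,3) = 2,925.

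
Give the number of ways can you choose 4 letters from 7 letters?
35

Explanation: C(7,4) = 7! / (4! × (7-4)!)
         = 7! / (4! × 3!)
         = 35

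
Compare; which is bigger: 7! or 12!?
12!

Explanation: 7!=5,040, 12!=479,001,600. 12! > 7!.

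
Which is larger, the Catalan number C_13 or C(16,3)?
C_13

Working:
C_13 = C(26,13)/(13+1) = 10,400,600/14 = 742,900; C(16,3) = 560.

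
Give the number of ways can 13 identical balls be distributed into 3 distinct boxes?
105

Reasoning: C(13+3-1, 3-1) = C(15, 2) = 105.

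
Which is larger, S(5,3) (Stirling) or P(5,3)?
P(5,3)

Working:
S(5,3) = 3·S(4,3) + S(4,2) = 3·6 + 7 = 25; P(5,3) = 60.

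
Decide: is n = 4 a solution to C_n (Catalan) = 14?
C_4 = C(8,4)/(4+1) = 70/5 = 14, which equals 14.

Answer: Yes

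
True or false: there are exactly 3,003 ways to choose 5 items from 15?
C(15,5) = 3,003.

Answer: True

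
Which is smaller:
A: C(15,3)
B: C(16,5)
A

Solution: A=C(15,3)=455, B=C(16,5)=4,368.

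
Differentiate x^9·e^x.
Product rule: d/dx[x^9]·e^x + x^9·d/dx[e^x] = 9x^{8}e^x + x^9e^x.

Answer: (9x^8 + x^9)e^x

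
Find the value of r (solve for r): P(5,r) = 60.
3

P(5,r) = 5·4·…·(5−r+1), a product of r factors. Multiplying down from 5: 5 = 5; 5·4 = 20; 5·4·3 = 60 ✓ (3 factors). So r = 3.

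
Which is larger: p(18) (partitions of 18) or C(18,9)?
C(18,9)

Solution: Pentagonal recurrence p(n) = p(n−1) + p(n−2) − p(n−5) − p(n−7) + …: p(18) = p(17) + p(16) − p(13) − p(11) + p(6) + p(3) = 297 + 231 − 101 − 56 + 11 + 3 = 385; C(18,9) = 48,620.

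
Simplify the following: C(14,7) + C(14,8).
6,435

Solution: By Pascal's identity: C(15,8) = 6,435.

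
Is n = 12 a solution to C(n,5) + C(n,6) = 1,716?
C(12,5) + C(12,6) = 792 + 924 = 1,716, which equals 1,716.
Final answer: Yes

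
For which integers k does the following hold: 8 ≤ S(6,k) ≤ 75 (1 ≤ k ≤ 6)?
2, 4, 5
S(6,1)=1; S(6,2)=31; S(6,3)=90; S(6,4)=65; S(6,5)=15; S(6,6)=1. So valid k = 2, 4, 5.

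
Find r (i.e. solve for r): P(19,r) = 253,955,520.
7

P(19,r) = 19·18·…·(19−r+1), a product of r factors. Multiplying down from 19: 19 = 19; 19·18 = 342; 19·18·17 = 5,814; 19·18·17·16 = 93,024; 19·18·17·16·15 = 1,395,360; 19·18·17·16·15·14 = 19,535,040; 19·18·17·16·15·14·13 = 253,955,520 ✓ (7 factors). So r = 7.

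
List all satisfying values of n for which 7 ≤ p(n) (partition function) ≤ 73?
5, 6, 7, 8, 9, 10, 11

Solution: Tabulating p(n) via p(n) = p(n−1) + p(n−2) − p(n−5) − p(n−7) + …: p(4)=5; p(5)=7; p(6)=11; p(7)=15; p(8)=22; p(9)=30; p(10)=42; p(11)=56; p(12)=77. So valid n = 5, 6, 7, 8, 9, 10, 11.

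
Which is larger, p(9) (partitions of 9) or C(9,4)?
Pentagonal recurrence p(n) = p(n−1) + p(n−2) − p(n−5) − p(n−7) + …: p(9) = p(8) + p(7) − p(4) − p(2) = 22 + 15 − 5 − 2 = 30; C(9,4) = 126.

Answer: C(9,4)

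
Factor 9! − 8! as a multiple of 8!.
9! − 8! = 9·8! − 8! = (9 − 1)·8! = 8 × 8! = 322,560.

Answer: 8 × 8! = 322,560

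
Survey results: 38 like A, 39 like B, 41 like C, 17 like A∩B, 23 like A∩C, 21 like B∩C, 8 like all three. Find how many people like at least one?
|A∪B∪C| = 38+39+41-17-23-21+8 = 65.

Answer: 65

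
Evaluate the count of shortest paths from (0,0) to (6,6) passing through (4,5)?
378

Solution: To (4,5): C(9,4)=126. From there: C(3,2)=3. Total: 378.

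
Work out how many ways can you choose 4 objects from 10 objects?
210

Working:
C(10,4) = 10! / (4! × (10-4)!)
         = 10! / (4! × 6!)
         = 210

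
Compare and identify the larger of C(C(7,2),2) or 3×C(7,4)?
C(C(7,2),2)=210, 3×C(7,4)=105.

Answer: C(C(7,2),2)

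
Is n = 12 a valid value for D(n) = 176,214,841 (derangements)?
Yes

Solution: D(12) = (12-1)·[D(11) + D(10)] = 11·[14,684,570 + 1,334,961] = 176,214,841, which equals 176,214,841.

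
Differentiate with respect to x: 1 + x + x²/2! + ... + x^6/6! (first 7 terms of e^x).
1 + x + x²/2! + ... + x^5/5!

Reasoning: Differentiating term by term gives the first 6 terms of e^x.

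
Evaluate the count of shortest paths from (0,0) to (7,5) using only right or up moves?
792

Explanation: Choose 7 rights from 12 moves: C(12,7) = 792.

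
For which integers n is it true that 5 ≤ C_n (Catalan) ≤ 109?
3, 4, 5

Explanation: C_2=2; C_3=5; C_4=14; C_5=42; C_6=132. So valid n = 3, 4, 5.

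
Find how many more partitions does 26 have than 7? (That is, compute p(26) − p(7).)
Pentagonal recurrence p(n) = p(n−1) + p(n−2) − p(n−5) − p(n−7) + …: p(26) = p(25) + p(24) − p(21) − p(19) + p(14) + p(11) − p(4) − p(0) = 1,958 + 1,575 − 792 − 490 + 135 + 56 − 5 − 1 = 2,436.
p(7) = p(6) + p(5) − p(2) − p(0) = 11 + 7 − 2 − 1 = 15.
Difference = 2,436 − 15 = 2,421.

Answer: 2,421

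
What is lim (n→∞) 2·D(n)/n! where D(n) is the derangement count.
2/e

Working:
D(n)/n! → 1/e, so 2·D(n)/n! → 2/e.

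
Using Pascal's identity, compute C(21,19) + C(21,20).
231

Working:
C(21,19) + C(21,20) = C(22,20) = 231.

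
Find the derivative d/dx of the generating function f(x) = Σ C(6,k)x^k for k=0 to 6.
Σ k·C(6,k)x^(k-1) for k=1 to 6

Term-by-term differentiation gives Σ k·C(6,k)x^{k-1} for k=1 to 6.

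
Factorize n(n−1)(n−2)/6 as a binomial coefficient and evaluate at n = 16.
n(n−1)(n−2)/6 = n!/(3!(n−3)!) = C(n,3). At n = 16: C(16,3) = 560.

Answer: C(n,3); C(16,3) = 560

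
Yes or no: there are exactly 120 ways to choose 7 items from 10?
Yes

Explanation: C(10,7) = 120.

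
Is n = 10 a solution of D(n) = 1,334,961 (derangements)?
Yes

Reasoning: D(10) = (10-1)·[D(9) + D(8)] = 9·[133,496 + 14,833] = 1,334,961, which equals 1,334,961.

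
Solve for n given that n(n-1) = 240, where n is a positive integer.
n² − n − 240 = 0, so n = (1 ± √(1 + 4·240))/2 = (1 ± √961)/2 = (1 ± 31)/2, i.e. n = 16 or n = -15. Taking the positive root, n = 16 (check: 16×15 = 240).
Final answer: 16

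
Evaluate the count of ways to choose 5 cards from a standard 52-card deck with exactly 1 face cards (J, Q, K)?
1,096,680

Working:
12 face cards and 40 non-face cards: C(12,1) × C(40,4) = 12 × 91,390 = 1,096,680.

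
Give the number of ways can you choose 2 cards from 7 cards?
21

C(7,2) = 7! / (2! × (7-2)!)
         = 7! / (2! × 5!)
         = 21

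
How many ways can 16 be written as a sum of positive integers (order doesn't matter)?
Pentagonal recurrence p(n) = p(n−1) + p(n−2) − p(n−5) − p(n−7) + …: p(16) = p(15) + p(14) − p(11) − p(9) + p(4) + p(1) = 176 + 135 − 56 − 30 + 5 + 1 = 231.

Answer: 231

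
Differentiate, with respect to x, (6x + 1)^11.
66(6x + 1)^10

Working:
Chain rule: 11(6x+1)^{10} × 6 = 66(6x+1)^{10}.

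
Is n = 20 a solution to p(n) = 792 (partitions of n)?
No

Solution: Pentagonal recurrence p(n) = p(n−1) + p(n−2) − p(n−5) − p(n−7) + …: p(20) = p(19) + p(18) − p(15) − p(13) + p(8) + p(5) = 490 + 385 − 176 − 101 + 22 + 7 = 627, which does not equal 792.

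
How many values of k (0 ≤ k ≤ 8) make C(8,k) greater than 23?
Row 8 is unimodal and symmetric about k=8/2. C(8,1)=8 ≤ 23; C(8,2)=28 > 23; by symmetry C(8,k) > 23 for k = 2..6. That's 6 - 2 + 1 = 5 values.

Answer: 5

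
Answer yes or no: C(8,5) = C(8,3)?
Yes

Working:
Symmetry C(n,k) = C(n,n-k): C(8,5) = 56 and C(8,3) = 56. Both sides agree, so the statement holds.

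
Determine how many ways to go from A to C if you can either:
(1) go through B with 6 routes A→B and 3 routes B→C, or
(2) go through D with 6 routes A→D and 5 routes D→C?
48
Route via B: 6×3=18. Route via D: 6×5=30. Total: 48.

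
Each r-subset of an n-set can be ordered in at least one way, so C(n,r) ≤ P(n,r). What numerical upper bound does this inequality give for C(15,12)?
217,945,728,000
P(15,12) = 15·14·13·12·11·10·9·8·7·6·5·4 = 217,945,728,000, so C(15,12) ≤ 217,945,728,000. (The bound is loose by a factor of 12! = 479,001,600: C(15,12) = 217,945,728,000/479,001,600 = 455.)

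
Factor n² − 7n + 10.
(n − 2)(n − 5)
Seek roots whose sum is 7 and product is 10: (2, 5). So n² − 7n + 10 = (n − 2)(n − 5).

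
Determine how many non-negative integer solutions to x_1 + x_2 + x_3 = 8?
C(8+3-1, 3-1) = 45.
Final answer: 45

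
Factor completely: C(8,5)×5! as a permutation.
P(8,5)

Reasoning: C(8,5)×5! = [8!/(5!(3)!)]×5! = 8!/(3)! = P(8,5) = 6,720.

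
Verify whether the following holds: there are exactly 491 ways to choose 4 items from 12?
False

Explanation: C(12,4) = 495 ≠ 491.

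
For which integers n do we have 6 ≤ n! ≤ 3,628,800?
3, 4, 5, 6, 7, 8, 9, 10

Solution: n! is strictly increasing; 3! = 6 and 10! = 3,628,800, so valid n = 3, 4, 5, 6, 7, 8, 9, 10.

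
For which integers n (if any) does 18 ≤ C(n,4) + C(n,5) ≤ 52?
6

Explanation: C(5,4)+C(5,5)=6; C(6,4)+C(6,5)=21; C(7,4)+C(7,5)=56. So valid n = 6.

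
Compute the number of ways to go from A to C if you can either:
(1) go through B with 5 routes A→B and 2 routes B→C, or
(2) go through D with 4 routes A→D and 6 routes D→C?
34

Route via B: 5×2=10. Route via D: 4×6=24. Total: 34.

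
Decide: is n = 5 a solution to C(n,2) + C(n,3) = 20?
Yes

C(5,2) + C(5,3) = 10 + 10 = 20, which equals 20.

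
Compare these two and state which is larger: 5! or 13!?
13!

Reasoning: 5!=120, 13!=6,227,020,800. 13! > 5!.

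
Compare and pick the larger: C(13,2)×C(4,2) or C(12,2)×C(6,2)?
C(13,2)×C(4,2)=468, C(12,2)×C(6,2)=990.

Answer: C(12,2)×C(6,2)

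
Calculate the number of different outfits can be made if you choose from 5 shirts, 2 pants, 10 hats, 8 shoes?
800

By the multiplication principle: 5 × 2 × 10 × 8 = 800.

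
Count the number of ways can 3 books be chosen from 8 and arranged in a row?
336

Explanation: P(8,3) = 8!/(8-3)! = 336.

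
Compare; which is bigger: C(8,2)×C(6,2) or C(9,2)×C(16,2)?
C(9,2)×C(16,2)

Solution: C(8,2)×C(6,2)=420, C(9,2)×C(16,2)=4,320.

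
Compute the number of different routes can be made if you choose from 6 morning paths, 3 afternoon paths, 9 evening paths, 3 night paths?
486
By the multiplication principle: 6 × 3 × 9 × 3 = 486.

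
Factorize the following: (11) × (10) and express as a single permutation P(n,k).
Product of 2 consecutive descending integers starting at 11: P(11,2) = 11!/9! = 110.

Answer: P(11,2) = 11!/(9)!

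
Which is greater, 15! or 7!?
15!

15!=1,307,674,368,000, 7!=5,040. 15! > 7!.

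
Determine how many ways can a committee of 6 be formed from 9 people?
84
C(9,6) = 9! / (6! × (9-6)!)
         = 9! / (6! × 3!)
         = 84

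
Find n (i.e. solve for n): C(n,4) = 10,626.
24

Reasoning: C(n,4) = n(n−1)(n−2)(n−3)/4! is increasing in n, and n(n−1)(n−2)(n−3) = 4!·10,626 = 255,024 ≈ (n−1.5)^4 gives n ≈ 24.0. Check: C(22,4) = 7,315, C(23,4) = 8,855, C(24,4) = 10,626 ✓. So n = 24.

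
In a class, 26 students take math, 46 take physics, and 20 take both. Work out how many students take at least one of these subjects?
52

|A∪B| = |A|+|B|-|A∩B| = 26+46-20 = 52.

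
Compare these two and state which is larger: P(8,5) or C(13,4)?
P(8,5)

P(8,5)=6,720, C(13,4)=715.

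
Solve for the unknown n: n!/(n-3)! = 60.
5

Explanation: n!/(n-3)! = n×(n-1)×(n-2), a product of 3 consecutive integers ≈ (n−1)^3. 60^(1/3) + 1 ≈ 4.9; check n = 5: 5×4×3 = 60 ✓. So n = 5.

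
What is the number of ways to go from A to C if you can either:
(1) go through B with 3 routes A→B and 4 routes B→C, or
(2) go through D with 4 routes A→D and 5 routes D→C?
Route via B: 3×4=12. Route via D: 4×5=20. Total: 32.

Answer: 32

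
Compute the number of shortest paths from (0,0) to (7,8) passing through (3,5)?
To (3,5): C(8,3)=56. From there: C(7,4)=35. Total: 1,960.
Final answer: 1,960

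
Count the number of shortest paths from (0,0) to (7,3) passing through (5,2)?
63

Reasoning: To (5,2): C(7,5)=21. From there: C(3,2)=3. Total: 63.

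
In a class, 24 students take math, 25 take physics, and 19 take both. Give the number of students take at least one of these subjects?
30

Working:
|A∪B| = |A|+|B|-|A∩B| = 24+25-19 = 30.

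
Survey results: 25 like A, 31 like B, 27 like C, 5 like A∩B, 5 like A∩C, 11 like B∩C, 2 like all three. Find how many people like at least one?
64

Solution: |A∪B∪C| = 25+31+27-5-5-11+2 = 64.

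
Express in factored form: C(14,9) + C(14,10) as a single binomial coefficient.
C(15,10)

Reasoning: By Pascal's identity: C(14,9) + C(14,10) = C(15,10) = 3,003.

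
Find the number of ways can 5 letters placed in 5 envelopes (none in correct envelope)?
44

Using D(n) = (n-1)[D(n-1) + D(n-2)]:
D(5) = (5-1) × [D(4) + D(3)]
      = 4 × [9 + 2]
      = 4 × 11
      = 44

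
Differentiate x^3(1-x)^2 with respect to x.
3x^2(1-x)^2 - 2x^3(1-x)^1

Explanation: Product rule: 3x^{2}(1-x)^{2} + x^3·(-2)(1-x)^{1}.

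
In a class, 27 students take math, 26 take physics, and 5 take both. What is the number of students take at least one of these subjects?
48

Reasoning: |A∪B| = |A|+|B|-|A∩B| = 27+26-5 = 48.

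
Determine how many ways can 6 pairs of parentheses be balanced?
132
Using the Catalan number formula: C_n = C(2n, n) / (n+1)
C_6 = C(12, 6) / (6+1)
     = 924 / 7
     = 132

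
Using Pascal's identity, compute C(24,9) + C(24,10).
C(24,9) + C(24,10) = C(25,10) = 3,268,760.
Final answer: 3,268,760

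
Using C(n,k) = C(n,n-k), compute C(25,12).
5,200,300
C(25,12) = C(25,13) = 5,200,300.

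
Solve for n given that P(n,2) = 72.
9

Working:
P(n,2) = n(n−1) is increasing in n; n(n−1) ≈ (n−0.5)^2 = 72 gives n ≈ 9.0. Check: P(7,2) = 42, P(8,2) = 56, P(9,2) = 72 ✓. So n = 9.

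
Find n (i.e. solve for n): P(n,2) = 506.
23
P(n,2) = n(n−1) is increasing in n; n(n−1) ≈ (n−0.5)^2 = 506 gives n ≈ 23.0. Check: P(21,2) = 420, P(22,2) = 462, P(23,2) = 506 ✓. So n = 23.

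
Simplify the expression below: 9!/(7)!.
This equals 9×8 = 72.
Final answer: 72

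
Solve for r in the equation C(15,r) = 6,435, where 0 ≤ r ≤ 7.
7

Reasoning: C(15,r) is increasing for 0 ≤ r ≤ 7. Stepping up (C(15,r+1) = C(15,r)·(15−r)/(r+1)): C(15,1) = 15, C(15,2) = 105, C(15,3) = 455, C(15,4) = 1,365, C(15,5) = 3,003, C(15,6) = 5,005, C(15,7) = 6,435 ✓. So r = 7.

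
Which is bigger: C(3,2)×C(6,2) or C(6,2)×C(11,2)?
C(6,2)×C(11,2)
C(3,2)×C(6,2)=45, C(6,2)×C(11,2)=825.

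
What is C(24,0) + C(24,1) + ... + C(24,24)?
16,777,216

Explanation: Sum of binomial coefficients = 2^24 = 16,777,216.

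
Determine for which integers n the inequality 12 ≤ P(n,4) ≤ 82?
P(3,4)=0; P(4,4)=24; P(5,4)=120. So valid n = 4.

Answer: 4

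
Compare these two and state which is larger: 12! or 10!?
12!

12!=479,001,600, 10!=3,628,800. 12! > 10!.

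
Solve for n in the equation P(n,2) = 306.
18

Solution: P(n,2) = n(n−1) is increasing in n; n(n−1) ≈ (n−0.5)^2 = 306 gives n ≈ 18.0. Check: P(16,2) = 240, P(17,2) = 272, P(18,2) = 306 ✓. So n = 18.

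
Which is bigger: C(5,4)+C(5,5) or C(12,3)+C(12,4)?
C(12,3)+C(12,4)

Working:
First=6, Second=715.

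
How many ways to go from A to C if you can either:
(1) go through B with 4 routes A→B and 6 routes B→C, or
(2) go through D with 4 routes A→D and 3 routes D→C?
36
Route via B: 4×6=24. Route via D: 4×3=12. Total: 36.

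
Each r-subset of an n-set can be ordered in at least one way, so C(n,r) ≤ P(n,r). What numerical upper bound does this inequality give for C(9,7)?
181,440

Working:
P(9,7) = 9·8·7·6·5·4·3 = 181,440, so C(9,7) ≤ 181,440. (The bound is loose by a factor of 7! = 5,040: C(9,7) = 181,440/5,040 = 36.)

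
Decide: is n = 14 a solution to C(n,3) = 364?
Yes

Working:
C(14,3) = 14·13·12/3! = 2,184/6 = 364, which equals 364.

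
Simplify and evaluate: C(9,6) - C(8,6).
C(9,6) - C(8,6) = C(8,5) = 56.

Answer: 56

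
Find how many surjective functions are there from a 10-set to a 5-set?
5,103,000

Onto functions = 5! × S(10,5)
First compute S(10,5) via recurrence:
Using the Stirling recurrence: S(n,k) = k·S(n-1,k) + S(n-1,k-1)
S(10,5) = 5·S(9,5) + S(9,4)
         = 5·6951 + 7770
         = 34755 + 7770
         = 42,525
Then: 120 × 42525 = 5,103,000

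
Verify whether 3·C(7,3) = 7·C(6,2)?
True

Absorption identity k·C(n,k) = n·C(n-1,k-1). LHS = 3·35 = 105; RHS = 7·15 = 105.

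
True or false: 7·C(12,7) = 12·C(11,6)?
True

Solution: Absorption identity k·C(n,k) = n·C(n-1,k-1). LHS = 7·792 = 5,544; RHS = 12·462 = 5,544.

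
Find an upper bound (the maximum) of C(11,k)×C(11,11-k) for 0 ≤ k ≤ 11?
213,444

Working:
C(11,k)·C(11,11-k) = C(11,k)², maximised at the centre k = 5: C(11,5)² = 213,444.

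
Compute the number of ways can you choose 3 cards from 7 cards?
35

Working:
C(7,3) = 7! / (3! × (7-3)!)
         = 7! / (3! × 4!)
         = 35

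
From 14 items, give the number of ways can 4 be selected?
C(14,4) = 14! / (4! × (14-4)!)
         = 14! / (4! × 10!)
         = 1,001

Answer: 1,001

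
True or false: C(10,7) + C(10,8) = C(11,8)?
Pascal's identity C(n,k) + C(n,k+1) = C(n+1,k+1): 120 + 45 = 165 = C(11,8).

Answer: True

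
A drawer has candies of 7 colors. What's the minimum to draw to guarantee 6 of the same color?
36

Worst case: 5 of each = 35. One more: 36.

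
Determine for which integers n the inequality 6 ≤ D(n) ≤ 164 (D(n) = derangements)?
4, 5

Solution: Using D(n) = (n−1)[D(n−1) + D(n−2)] with D(1)=0, D(2)=1: D(3)=2; D(4)=9; D(5)=44; D(6)=265. So valid n = 4, 5.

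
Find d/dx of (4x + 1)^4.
Chain rule: 4(4x+1)^{3} × 4 = 16(4x+1)^{3}.
Final answer: 16(4x + 1)^3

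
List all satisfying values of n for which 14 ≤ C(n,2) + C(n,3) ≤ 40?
5, 6
C(4,2)+C(4,3)=10; C(5,2)+C(5,3)=20; C(6,2)+C(6,3)=35; C(7,2)+C(7,3)=56. So valid n = 5, 6.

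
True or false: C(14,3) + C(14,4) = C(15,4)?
True

Explanation: Pascal's identity C(n,k) + C(n,k+1) = C(n+1,k+1): 364 + 1,001 = 1,365 = C(15,4).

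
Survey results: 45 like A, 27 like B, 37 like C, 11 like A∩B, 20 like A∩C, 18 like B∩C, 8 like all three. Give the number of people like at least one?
68
|A∪B∪C| = 45+27+37-11-20-18+8 = 68.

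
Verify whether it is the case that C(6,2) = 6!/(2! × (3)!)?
False
The correct denominator is 2!×4!, giving C(6,2) = 15; the stated RHS is 6!/(2!×3!) = 60 ≠ 15, so the statement does not hold.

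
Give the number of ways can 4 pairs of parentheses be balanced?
Using the Catalan number formula: C_n = C(2n, n) / (n+1)
C_4 = C(8, 4) / (4+1)
     = 70 / 5
     = 14

Answer: 14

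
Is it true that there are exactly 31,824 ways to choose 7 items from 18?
True
C(18,7) = 31,824.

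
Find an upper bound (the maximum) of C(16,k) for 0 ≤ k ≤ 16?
12,870
Maximum at k = 8: C(16,8) = 12,870.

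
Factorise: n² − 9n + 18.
(n − 3)(n − 6)

Reasoning: Seek roots whose sum is 9 and product is 18: (3, 6). So n² − 9n + 18 = (n − 3)(n − 6).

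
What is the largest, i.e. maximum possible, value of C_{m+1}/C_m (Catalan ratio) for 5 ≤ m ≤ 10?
7/2

Reasoning: C_{m+1}/C_m = 2(2m+1)/(m+2), which increases with m. Maximum at m = 10: 2·21/12 = 7/2.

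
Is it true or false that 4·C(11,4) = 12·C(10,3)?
Absorption identity k·C(n,k) = n·C(n-1,k-1). LHS = 4·330 = 1,320; RHS = 12·120 = 1,440.
Final answer: False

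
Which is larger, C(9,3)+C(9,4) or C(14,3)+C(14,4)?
C(14,3)+C(14,4)

Reasoning: First=210, Second=1,365.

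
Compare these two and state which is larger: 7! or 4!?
7!=5,040, 4!=24. 7! > 4!.
Final answer: 7!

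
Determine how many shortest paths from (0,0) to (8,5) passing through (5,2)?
420

To (5,2): C(7,5)=21. From there: C(6,3)=20. Total: 420.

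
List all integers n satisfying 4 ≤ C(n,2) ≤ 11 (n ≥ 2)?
4, 5

Explanation: C(3,2)=3; C(4,2)=6; C(5,2)=10; C(6,2)=15. So valid n = 4, 5.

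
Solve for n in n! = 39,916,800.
11

Working:
n! is strictly increasing. 9! = 362,880, 10! = 3,628,800, 11! = 39,916,800 ✓. So n = 11.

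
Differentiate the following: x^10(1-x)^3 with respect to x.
10x^9(1-x)^3 - 3x^10(1-x)^2
Product rule: 10x^{9}(1-x)^{3} + x^10·(-3)(1-x)^{2}.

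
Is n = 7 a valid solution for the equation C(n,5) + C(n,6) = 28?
Yes

Reasoning: C(7,5) + C(7,6) = 21 + 7 = 28, which equals 28.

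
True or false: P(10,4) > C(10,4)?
True

Solution: P(10,4) = 5,040 and C(10,4) = 210; P(n,r) = r! × C(n,r) so P > C whenever r ≥ 2.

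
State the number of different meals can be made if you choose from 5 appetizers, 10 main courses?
By the multiplication principle: 5 × 10 = 50.

Answer: 50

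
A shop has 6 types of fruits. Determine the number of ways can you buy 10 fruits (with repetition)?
3,003

Reasoning: Stars and bars: C(10+6-1, 10) = C(15, 10) = 3,003.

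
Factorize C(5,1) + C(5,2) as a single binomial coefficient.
By Pascal's identity: C(5,1) + C(5,2) = C(6,2) = 15.
Final answer: C(6,2)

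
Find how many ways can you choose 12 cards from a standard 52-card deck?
206,379,406,870

Working:
C(52,12) = 206,379,406,870.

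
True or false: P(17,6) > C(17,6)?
P(17,6) = 8,910,720 and C(17,6) = 12,376; P(n,r) = r! × C(n,r) so P > C whenever r ≥ 2.
Final answer: True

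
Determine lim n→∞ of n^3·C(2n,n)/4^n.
C(2n,n) ~ 4^n/√(πn), so n^3·C(2n,n)/4^n ~ n^(3 − 1/2)/√π → ∞.
Final answer: ∞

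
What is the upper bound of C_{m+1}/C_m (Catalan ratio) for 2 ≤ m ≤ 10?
7/2

Solution: C_{m+1}/C_m = 2(2m+1)/(m+2), which increases with m. Maximum at m = 10: 2·21/12 = 7/2.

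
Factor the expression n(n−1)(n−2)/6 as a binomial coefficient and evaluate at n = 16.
n(n−1)(n−2)/6 = n!/(3!(n−3)!) = C(n,3). At n = 16: C(16,3) = 560.
Final answer: C(n,3); C(16,3) = 560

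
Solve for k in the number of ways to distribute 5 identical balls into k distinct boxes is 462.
7

Explanation: Stars and bars: the count is C(5+k−1, k−1), increasing in k. k=5: C(9,4) = 126, k=6: C(10,5) = 252, k=7: C(11,6) = 462 ✓. So k = 7.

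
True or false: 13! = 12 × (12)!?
False

Working:
13! = 13 × 12! = 6,227,020,800, but 12 × 12! = 5,748,019,200.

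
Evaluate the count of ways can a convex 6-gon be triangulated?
Using the Catalan number formula: C_n = C(2n, n) / (n+1)
C_4 = C(8, 4) / (4+1)
     = 70 / 5
     = 14
Final answer: 14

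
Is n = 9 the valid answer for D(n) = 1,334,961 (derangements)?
No

Explanation: D(9) = (9-1)·[D(8) + D(7)] = 8·[14,833 + 1,854] = 133,496, which does not equal 1,334,961.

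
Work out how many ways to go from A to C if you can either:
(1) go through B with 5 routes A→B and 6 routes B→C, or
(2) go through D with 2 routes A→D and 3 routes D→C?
36

Route via B: 5×6=30. Route via D: 2×3=6. Total: 36.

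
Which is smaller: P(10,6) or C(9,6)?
C(9,6)

Working:
P(10,6)=151,200, C(9,6)=84.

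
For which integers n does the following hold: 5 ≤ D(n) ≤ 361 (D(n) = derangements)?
Using D(n) = (n−1)[D(n−1) + D(n−2)] with D(1)=0, D(2)=1: D(3)=2; D(4)=9; D(5)=44; D(6)=265; D(7)=1,854. So valid n = 4, 5, 6.

Answer: 4, 5, 6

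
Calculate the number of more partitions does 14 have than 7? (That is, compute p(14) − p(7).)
120

Solution: Pentagonal recurrence p(n) = p(n−1) + p(n−2) − p(n−5) − p(n−7) + …: p(14) = p(13) + p(12) − p(9) − p(7) + p(2) = 101 + 77 − 30 − 15 + 2 = 135.
p(7) = p(6) + p(5) − p(2) − p(0) = 11 + 7 − 2 − 1 = 15.
Difference = 135 − 15 = 120.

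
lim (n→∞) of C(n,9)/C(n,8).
C(n,9)/C(n,8) = (n-8)/9 → ∞ as n → ∞.
Final answer: ∞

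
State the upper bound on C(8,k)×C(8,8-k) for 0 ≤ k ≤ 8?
4,900

Reasoning: C(8,k)·C(8,8-k) = C(8,k)², maximised at the centre k = 4: C(8,4)² = 4,900.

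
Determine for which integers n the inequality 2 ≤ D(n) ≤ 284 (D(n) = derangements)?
Using D(n) = (n−1)[D(n−1) + D(n−2)] with D(1)=0, D(2)=1: D(2)=1; D(3)=2; D(4)=9; D(5)=44; D(6)=265; D(7)=1,854. So valid n = 3, 4, 5, 6.
Final answer: 3, 4, 5, 6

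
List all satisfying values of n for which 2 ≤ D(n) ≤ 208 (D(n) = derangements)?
3, 4, 5

Reasoning: Using D(n) = (n−1)[D(n−1) + D(n−2)] with D(1)=0, D(2)=1: D(2)=1; D(3)=2; D(4)=9; D(5)=44; D(6)=265. So valid n = 3, 4, 5.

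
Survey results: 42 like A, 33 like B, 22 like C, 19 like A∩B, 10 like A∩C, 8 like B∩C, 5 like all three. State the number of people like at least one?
65

Working:
|A∪B∪C| = 42+33+22-19-10-8+5 = 65.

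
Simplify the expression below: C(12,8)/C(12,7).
C(n,k+1)/C(n,k) = (n−k)/(k+1). Here (12−7)/(7+1) = 5/8 = 5/8.
Final answer: 5/8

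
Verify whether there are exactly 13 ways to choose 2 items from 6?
C(6,2) = 15 ≠ 13.

Answer: False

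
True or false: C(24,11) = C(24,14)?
False

Explanation: C(24,11) = 2,496,144 but C(24,14) = 1,961,256; symmetry gives C(24,11) = C(24,13), not C(24,14).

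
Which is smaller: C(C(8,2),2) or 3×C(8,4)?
3×C(8,4)

Solution: C(C(8,2),2)=378, 3×C(8,4)=210.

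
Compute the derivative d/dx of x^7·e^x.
(7x^6 + x^7)e^x
Product rule: d/dx[x^7]·e^x + x^7·d/dx[e^x] = 7x^{6}e^x + x^7e^x.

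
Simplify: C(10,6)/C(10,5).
5/6

Solution: C(n,k+1)/C(n,k) = (n−k)/(k+1). Here (10−5)/(5+1) = 5/6 = 5/6.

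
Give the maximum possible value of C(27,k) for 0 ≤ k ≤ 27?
Maximum at k = 13 or k = 14: C(27,13) = 20,058,300.
Final answer: 20,058,300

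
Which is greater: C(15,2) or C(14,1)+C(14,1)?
C(15,2)=105; C(14,1)+C(14,1)=14+14=28.

Answer: C(15,2)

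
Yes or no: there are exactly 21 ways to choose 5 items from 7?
Yes
C(7,5) = 21.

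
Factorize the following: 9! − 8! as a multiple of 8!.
8 × 8! = 322,560

Solution: 9! − 8! = 9·8! − 8! = (9 − 1)·8! = 8 × 8! = 322,560.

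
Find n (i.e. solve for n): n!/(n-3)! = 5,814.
n!/(n-3)! = n×(n-1)×(n-2), a product of 3 consecutive integers ≈ (n−1)^3. 5,814^(1/3) + 1 ≈ 19.0; check n = 19: 19×18×17 = 5,814 ✓. So n = 19.

Answer: 19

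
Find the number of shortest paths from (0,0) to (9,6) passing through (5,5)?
1,260
To (5,5): C(10,5)=252. From there: C(5,4)=5. Total: 1,260.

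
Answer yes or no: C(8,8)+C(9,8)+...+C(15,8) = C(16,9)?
Hockey stick identity gives Σ = C(16,9) = 11,440; RHS C(16,9) = 11,440.

Answer: Yes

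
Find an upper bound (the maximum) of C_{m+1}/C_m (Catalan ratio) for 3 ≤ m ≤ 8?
C_{m+1}/C_m = 2(2m+1)/(m+2), which increases with m. Maximum at m = 8: 2·17/10 = 17/5.

Answer: 17/5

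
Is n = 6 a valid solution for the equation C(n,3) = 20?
C(6,3) = 6·5·4/3! = 120/6 = 20, which equals 20.
Final answer: Yes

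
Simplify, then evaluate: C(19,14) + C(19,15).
15,504

Solution: By Pascal's identity: C(20,15) = 15,504.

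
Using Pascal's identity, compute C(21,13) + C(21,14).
C(21,13) + C(21,14) = C(22,14) = 319,770.
Final answer: 319,770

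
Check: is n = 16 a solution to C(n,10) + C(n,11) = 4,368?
No

Solution: C(16,10) + C(16,11) = 8,008 + 4,368 = 12,376, which does not equal 4,368.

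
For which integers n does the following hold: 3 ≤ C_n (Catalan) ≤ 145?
C_2=2; C_3=5; C_4=14; C_5=42; C_6=132; C_7=429. So valid n = 3, 4, 5, 6.
Final answer: 3, 4, 5, 6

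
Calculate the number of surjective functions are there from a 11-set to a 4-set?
3,498,000
Onto functions = 4! × S(11,4)
First compute S(11,4) via recurrence:
Using the Stirling recurrence: S(n,k) = k·S(n-1,k) + S(n-1,k-1)
S(11,4) = 4·S(10,4) + S(10,3)
         = 4·34105 + 9330
         = 136420 + 9330
         = 145,750
Then: 24 × 145750 = 3,498,000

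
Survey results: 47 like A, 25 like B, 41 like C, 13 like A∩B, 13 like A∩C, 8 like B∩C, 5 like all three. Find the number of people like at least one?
84

Reasoning: |A∪B∪C| = 47+25+41-13-13-8+5 = 84.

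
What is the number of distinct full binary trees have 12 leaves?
Using the Catalan number formula: C_n = C(2n, n) / (n+1)
C_11 = C(22, 11) / (11+1)
     = 705432 / 12
     = 58,786
Final answer: 58,786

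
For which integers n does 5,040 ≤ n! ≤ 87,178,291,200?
7, 8, 9, 10, 11, 12, 13, 14

n! is strictly increasing; 7! = 5,040 and 14! = 87,178,291,200, so valid n = 7, 8, 9, 10, 11, 12, 13, 14.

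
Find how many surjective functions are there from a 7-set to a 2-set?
126

Reasoning: Onto functions = 2! × S(7,2)
First compute S(7,2) via recurrence:
Using the Stirling recurrence: S(n,k) = k·S(n-1,k) + S(n-1,k-1)
S(7,2) = 2·S(6,2) + S(6,1)
         = 2·31 + 1
         = 62 + 1
         = 63
Then: 2 × 63 = 126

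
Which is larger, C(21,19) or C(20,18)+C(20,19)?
Equal

Solution: By Pascal's identity: C(21,19) = C(20,18)+C(20,19) = 210. Equal.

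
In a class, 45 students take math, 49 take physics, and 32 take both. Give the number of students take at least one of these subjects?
62

|A∪B| = |A|+|B|-|A∩B| = 45+49-32 = 62.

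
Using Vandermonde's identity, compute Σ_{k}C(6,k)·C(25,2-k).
= C(6+25,2) = C(31,2) = 465.

Answer: 465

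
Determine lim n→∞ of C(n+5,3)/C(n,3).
1

Solution: Both numerator and denominator grow as n^3/3! for large n, so the ratio → 1.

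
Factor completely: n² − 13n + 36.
(n − 4)(n − 9)

Explanation: Seek roots whose sum is 13 and product is 36: (4, 9). So n² − 13n + 36 = (n − 4)(n − 9).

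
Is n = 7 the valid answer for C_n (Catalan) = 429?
Yes

Reasoning: C_7 = C(14,7)/(7+1) = 3,432/8 = 429, which equals 429.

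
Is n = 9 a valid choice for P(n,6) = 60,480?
P(9,6) = 9·8·7·6·5·4 = 60,480, which equals 60,480.

Answer: Yes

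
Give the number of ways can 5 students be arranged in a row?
120
Arrangements of 5 distinct objects: 5! = 120.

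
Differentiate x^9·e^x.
(9x^8 + x^9)e^x

Solution: Product rule: d/dx[x^9]·e^x + x^9·d/dx[e^x] = 9x^{8}e^x + x^9e^x.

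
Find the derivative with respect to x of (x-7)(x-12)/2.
(2x - 19)/2

Solution: d/dx[(x-7)(x-12)] = (x-12) + (x-7) = 2x - 19. Dividing by 2 gives (2x - 19)/2.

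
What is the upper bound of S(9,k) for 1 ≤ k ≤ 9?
7,770

Solution: Row S(9,k) for k = 1..9 (via S(n,k) = k·S(n−1,k) + S(n−1,k−1)): 1, 255, 3,025, 7,770, 6,951, 2,646, 462, 36, 1. The row is unimodal; maximum at k = 4: 7,770.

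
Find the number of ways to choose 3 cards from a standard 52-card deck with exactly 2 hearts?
13 hearts and 39 non-hearts: C(13,2) × C(39,1) = 78 × 39 = 3,042.
Final answer: 3,042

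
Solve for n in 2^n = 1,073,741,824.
30
1,073,741,824 = 1,024 × 1,024 × 1,024 = 2^10 × 2^10 × 2^10 = 2^30, so n = 30.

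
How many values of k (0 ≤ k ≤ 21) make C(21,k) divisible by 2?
14

Explanation: Checking C(21,k) mod 2 for k = 0..21: divisible at k = 2, 3, 6, 7, 8, 9, 10, 11, 12, 13, 14, 15, 18, 19. That's 14 values.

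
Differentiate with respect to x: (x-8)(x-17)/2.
(2x - 25)/2
d/dx[(x-8)(x-17)] = (x-17) + (x-8) = 2x - 25. Dividing by 2 gives (2x - 25)/2.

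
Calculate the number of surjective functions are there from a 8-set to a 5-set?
126,000

Solution: Onto functions = 5! × S(8,5)
First compute S(8,5) via recurrence:
Using the Stirling recurrence: S(n,k) = k·S(n-1,k) + S(n-1,k-1)
S(8,5) = 5·S(7,5) + S(7,4)
         = 5·140 + 350
         = 700 + 350
         = 1,050
Then: 120 × 1050 = 126,000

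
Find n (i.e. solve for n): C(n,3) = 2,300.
25
C(n,3) = n(n−1)(n−2)/3! is increasing in n, and n(n−1)(n−2) = 3!·2,300 = 13,800 ≈ (n−1)^3 gives n ≈ 25.0. Check: C(23,3) = 1,771, C(24,3) = 2,024, C(25,3) = 2,300 ✓. So n = 25.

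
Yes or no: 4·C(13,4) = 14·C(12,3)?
No

Working:
Absorption identity k·C(n,k) = n·C(n-1,k-1). LHS = 4·715 = 2,860; RHS = 14·220 = 3,080.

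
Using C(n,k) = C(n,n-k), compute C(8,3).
C(8,3) = C(8,5) = 56.

Answer: 56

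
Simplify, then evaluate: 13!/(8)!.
154,440

Solution: This equals 13×12×...×9 = 154,440.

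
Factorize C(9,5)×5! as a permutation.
P(9,5)

Working:
C(9,5)×5! = [9!/(5!(4)!)]×5! = 9!/(4)! = P(9,5) = 15,120.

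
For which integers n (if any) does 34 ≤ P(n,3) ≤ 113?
5
P(4,3)=24; P(5,3)=60; P(6,3)=120. So valid n = 5.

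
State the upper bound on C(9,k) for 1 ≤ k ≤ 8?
126

C(9,k) is maximised at the centre of the row: C(9,4) = 126.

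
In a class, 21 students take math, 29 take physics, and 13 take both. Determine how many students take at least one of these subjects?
37

Explanation: |A∪B| = |A|+|B|-|A∩B| = 21+29-13 = 37.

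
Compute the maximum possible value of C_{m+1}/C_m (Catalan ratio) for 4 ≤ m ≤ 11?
46/13

Solution: C_{m+1}/C_m = 2(2m+1)/(m+2), which increases with m. Maximum at m = 11: 2·23/13 = 46/13.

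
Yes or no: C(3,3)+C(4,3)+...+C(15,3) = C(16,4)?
Hockey stick identity gives Σ = C(16,4) = 1,820; RHS C(16,4) = 1,820.

Answer: Yes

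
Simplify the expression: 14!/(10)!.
24,024

Reasoning: This equals 14×13×...×11 = 24,024.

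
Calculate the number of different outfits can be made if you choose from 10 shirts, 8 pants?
80

By the multiplication principle: 10 × 8 = 80.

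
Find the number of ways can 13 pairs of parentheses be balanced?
Using the Catalan number formula: C_n = C(2n, n) / (n+1)
C_13 = C(26, 13) / (13+1)
     = 10400600 / 14
     = 742,900

Answer: 742,900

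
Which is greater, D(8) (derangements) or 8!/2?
8!/2
D(8) = (8-1)·[D(7) + D(6)] = 7·[1,854 + 265] = 14,833; 8!/2 = 40,320/2 = 20,160.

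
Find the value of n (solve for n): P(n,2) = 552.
24

P(n,2) = n(n−1) is increasing in n; n(n−1) ≈ (n−0.5)^2 = 552 gives n ≈ 24.0. Check: P(22,2) = 462, P(23,2) = 506, P(24,2) = 552 ✓. So n = 24.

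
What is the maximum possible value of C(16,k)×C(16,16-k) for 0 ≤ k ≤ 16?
165,636,900

Solution: C(16,k)·C(16,16-k) = C(16,k)², maximised at the centre k = 8: C(16,8)² = 165,636,900.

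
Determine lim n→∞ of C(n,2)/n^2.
1/2

Reasoning: C(n,2) ≈ n^2/2! for large n. Limit = 1/2! = 1/2.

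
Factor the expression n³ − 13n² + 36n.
n(n − 4)(n − 9)

Solution: n³ − 13n² + 36n = n(n² − 13n + 36) = n(n − 4)(n − 9).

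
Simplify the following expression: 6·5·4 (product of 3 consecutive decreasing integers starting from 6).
120

Explanation: This is P(6,3) = 6!/(3)! = 120.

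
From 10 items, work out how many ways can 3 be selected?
120

C(10,3) = 10! / (3! × (10-3)!)
         = 10! / (3! × 7!)
         = 120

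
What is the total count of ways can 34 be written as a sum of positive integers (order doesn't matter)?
12,310
Pentagonal recurrence p(n) = p(n−1) + p(n−2) − p(n−5) − p(n−7) + …: p(34) = p(33) + p(32) − p(29) − p(27) + p(22) + p(19) − p(12) − p(8) = 10,143 + 8,349 − 4,565 − 3,010 + 1,002 + 490 − 77 − 22 = 12,310.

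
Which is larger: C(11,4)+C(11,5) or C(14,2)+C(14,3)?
C(11,4)+C(11,5)

Working:
First=792, Second=455.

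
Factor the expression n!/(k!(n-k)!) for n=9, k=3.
C(9,3) = 84

Solution: This is the binomial coefficient C(9,3) = 84.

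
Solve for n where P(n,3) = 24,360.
30

Explanation: P(n,3) = n(n−1)(n−2) is increasing in n; n(n−1)(n−2) ≈ (n−1)^3 = 24,360 gives n ≈ 30.0. Check: P(28,3) = 19,656, P(29,3) = 21,924, P(30,3) = 24,360 ✓. So n = 30.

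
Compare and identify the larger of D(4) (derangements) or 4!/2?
4!/2

Explanation: D(4) = (4-1)·[D(3) + D(2)] = 3·[2 + 1] = 9; 4!/2 = 24/2 = 12.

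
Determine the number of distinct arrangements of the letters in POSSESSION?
75,600
Word has 10 letters (P=1, O=2, S=4, E=1, I=1, N=1). Arrangements: 10!/Π(k!) = 75,600.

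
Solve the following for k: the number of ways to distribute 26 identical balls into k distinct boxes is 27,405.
5
Stars and bars: the count is C(26+k−1, k−1), increasing in k. k=3: C(28,2) = 378, k=4: C(29,3) = 3,654, k=5: C(30,4) = 27,405 ✓. So k = 5.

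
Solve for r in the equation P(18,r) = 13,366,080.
P(18,r) = 18·17·…·(18−r+1), a product of r factors. Multiplying down from 18: 18 = 18; 18·17 = 306; 18·17·16 = 4,896; 18·17·16·15 = 73,440; 18·17·16·15·14 = 1,028,160; 18·17·16·15·14·13 = 13,366,080 ✓ (6 factors). So r = 6.

Answer: 6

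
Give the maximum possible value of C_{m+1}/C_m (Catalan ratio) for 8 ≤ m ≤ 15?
C_{m+1}/C_m = 2(2m+1)/(m+2), which increases with m. Maximum at m = 15: 2·31/17 = 62/17.

Answer: 62/17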